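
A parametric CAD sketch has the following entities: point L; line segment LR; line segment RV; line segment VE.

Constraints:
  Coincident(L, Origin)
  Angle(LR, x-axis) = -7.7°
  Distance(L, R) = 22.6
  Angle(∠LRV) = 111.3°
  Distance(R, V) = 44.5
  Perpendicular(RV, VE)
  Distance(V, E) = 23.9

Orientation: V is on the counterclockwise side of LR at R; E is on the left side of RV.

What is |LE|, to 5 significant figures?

52.786

L is at the origin; LR runs at -7.7° with length 22.6, so R = 22.6·(cos -7.7°, sin -7.7°) = (22.396, -3.0281). ∠LRV = 111.3°, so RV runs at -7.7° + (180° − 111.3°) = 61.000° from the x-axis; with |RV| = 44.5, V = R + 44.5·(cos 61.000°, sin 61.000°) = (43.970, 35.892). RV ⟂ VE; with |VE| = 23.9 on the left of RV, E = V + 23.9·(-0.87462, 0.48481) = (23.067, 47.479). Then |LE| = |E − L| = 52.786.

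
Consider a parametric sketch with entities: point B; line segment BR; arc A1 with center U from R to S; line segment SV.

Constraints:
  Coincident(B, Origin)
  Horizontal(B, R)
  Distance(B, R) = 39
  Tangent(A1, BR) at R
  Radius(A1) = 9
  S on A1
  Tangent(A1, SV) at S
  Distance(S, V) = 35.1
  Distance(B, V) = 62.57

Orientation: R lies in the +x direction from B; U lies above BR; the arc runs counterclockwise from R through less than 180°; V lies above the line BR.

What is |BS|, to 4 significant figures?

48.99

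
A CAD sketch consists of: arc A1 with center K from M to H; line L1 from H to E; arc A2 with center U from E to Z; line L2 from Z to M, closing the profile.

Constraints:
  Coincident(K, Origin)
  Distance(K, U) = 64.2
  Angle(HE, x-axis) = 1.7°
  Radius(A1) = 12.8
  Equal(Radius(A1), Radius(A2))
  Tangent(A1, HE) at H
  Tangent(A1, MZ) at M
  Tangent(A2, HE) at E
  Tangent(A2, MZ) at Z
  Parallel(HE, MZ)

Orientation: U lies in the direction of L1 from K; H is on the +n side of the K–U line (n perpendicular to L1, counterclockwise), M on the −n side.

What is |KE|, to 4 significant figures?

65.46

The slot axis is L1's direction at 1.7°, so u = (cos 1.7°, sin 1.7°) = (0.9996, 0.02967) and n = (−sin 1.7°, cos 1.7°) = (-0.02967, 0.9996). K is at the origin and U lies 64.2 along u from K, so U = 64.2·u = (64.17, 1.905). Tangency of A1 to both parallel lines with radius 12.8 puts H and M at K ± 12.8·n: H = (-0.3797, 12.79), M = (0.3797, -12.79). Equal radii place E and Z the same way about U: E = U + 12.8·n = (63.79, 14.70), Z = U − 12.8·n = (64.55, -10.89). Then |KE| = |E − K| = 65.46.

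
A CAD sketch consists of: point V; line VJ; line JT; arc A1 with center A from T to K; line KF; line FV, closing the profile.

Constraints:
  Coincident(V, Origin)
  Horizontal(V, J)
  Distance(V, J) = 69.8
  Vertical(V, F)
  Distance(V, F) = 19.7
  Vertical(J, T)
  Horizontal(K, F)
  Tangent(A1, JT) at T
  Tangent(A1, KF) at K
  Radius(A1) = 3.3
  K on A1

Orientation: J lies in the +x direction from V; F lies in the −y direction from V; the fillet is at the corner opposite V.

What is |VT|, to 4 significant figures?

71.70

V is at the origin; V and J share the same y with |VJ| = 69.8 and J on the +x side, so J = (69.80, 0.000). V and F share the same x with |VF| = 19.7 and F on the −y side, so F = (0.000, -19.70). The virtual corner opposite V is at (69.80, -19.70). Since A1 is tangent to JT there, AT ⟂ JT and the tangent condition forces AK to be normal to KF, with radius 3.3, so the center A sits 3.3 in from both sides at A = (66.50, -16.40). That places the tangent points at T = (69.80, -16.40) on JT and K = (66.50, -19.70) on KF. Then |VT| = |T − V| = 71.70.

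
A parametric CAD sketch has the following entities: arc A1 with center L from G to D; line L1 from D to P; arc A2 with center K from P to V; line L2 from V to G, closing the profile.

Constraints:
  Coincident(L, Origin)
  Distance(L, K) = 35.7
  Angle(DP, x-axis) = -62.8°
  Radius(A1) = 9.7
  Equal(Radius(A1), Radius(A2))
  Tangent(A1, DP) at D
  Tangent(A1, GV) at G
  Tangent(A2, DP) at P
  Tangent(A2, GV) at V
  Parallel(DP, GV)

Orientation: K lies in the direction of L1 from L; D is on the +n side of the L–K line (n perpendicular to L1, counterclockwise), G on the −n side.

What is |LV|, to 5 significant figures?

36.994

Tangency of A1 to both parallel lines with radius 9.7 puts D and G at L ± 9.7·n: D = (8.6273, 4.4338), G = (-8.6273, -4.4338). Equal radii place P and V the same way about K: P = K + 9.7·n = (24.946, -27.318), V = K − 9.7·n = (7.6911, -36.186). Then |LV| = |V − L| = 36.994.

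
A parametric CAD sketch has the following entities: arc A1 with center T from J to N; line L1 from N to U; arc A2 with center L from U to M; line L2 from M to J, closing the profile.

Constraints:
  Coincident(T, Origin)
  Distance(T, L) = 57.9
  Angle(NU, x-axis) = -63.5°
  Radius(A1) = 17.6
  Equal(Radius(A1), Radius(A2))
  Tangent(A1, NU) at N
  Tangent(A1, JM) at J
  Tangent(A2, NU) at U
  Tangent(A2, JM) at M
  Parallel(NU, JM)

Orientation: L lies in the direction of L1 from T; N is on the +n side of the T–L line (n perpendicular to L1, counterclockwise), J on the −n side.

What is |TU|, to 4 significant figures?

60.52

The slot axis is L1's direction at -63.5°, so u = (cos -63.5°, sin -63.5°) = (0.4462, -0.8949) and n = (−sin -63.5°, cos -63.5°) = (0.8949, 0.4462). T is at the origin and L lies 57.9 along u from T, so L = 57.9·u = (25.83, -51.82). Tangency of A1 to both parallel lines with radius 17.6 puts N and J at T ± 17.6·n: N = (15.75, 7.853), J = (-15.75, -7.853). Equal radii place U and M the same way about L: U = L + 17.6·n = (41.59, -43.96), M = L − 17.6·n = (10.08, -59.67). Then |TU| = |U − T| = 60.52.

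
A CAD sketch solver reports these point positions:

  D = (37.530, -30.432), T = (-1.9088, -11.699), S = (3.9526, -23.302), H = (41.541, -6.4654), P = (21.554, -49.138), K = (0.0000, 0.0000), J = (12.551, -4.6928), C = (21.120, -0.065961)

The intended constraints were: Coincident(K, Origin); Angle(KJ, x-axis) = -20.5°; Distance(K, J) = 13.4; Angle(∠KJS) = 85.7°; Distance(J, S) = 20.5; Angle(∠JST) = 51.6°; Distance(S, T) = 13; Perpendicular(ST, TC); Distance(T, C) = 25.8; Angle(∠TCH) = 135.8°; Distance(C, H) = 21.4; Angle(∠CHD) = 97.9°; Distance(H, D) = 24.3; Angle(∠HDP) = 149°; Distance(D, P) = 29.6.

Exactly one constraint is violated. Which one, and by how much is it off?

Distance(D, P) = 29.6 — off by 5.00.

K = (0.00, 0.00) ✓; KJ at -20.50° ✓; |KJ| = 13.40 ✓; ∠KJS = 85.70° ✓; |JS| = 20.50 ✓; ∠JST = 51.60° ✓; |ST| = 13.00 ✓; ∠(ST, TC) = 90.00° ✓; |TC| = 25.80 ✓; ∠TCH = 135.8° ✓; |CH| = 21.40 ✓; ∠CHD = 97.90° ✓; |HD| = 24.30 ✓; ∠HDP = 149.0° ✓; |DP| = 24.60 ✗.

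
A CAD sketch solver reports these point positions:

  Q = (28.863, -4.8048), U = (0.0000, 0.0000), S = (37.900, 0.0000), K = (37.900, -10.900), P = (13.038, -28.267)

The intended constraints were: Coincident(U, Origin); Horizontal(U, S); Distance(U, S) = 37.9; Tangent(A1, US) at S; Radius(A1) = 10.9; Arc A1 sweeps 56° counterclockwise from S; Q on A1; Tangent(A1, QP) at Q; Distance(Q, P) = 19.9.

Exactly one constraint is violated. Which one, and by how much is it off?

Distance(Q, P) = 19.9 — off by 8.40.

U = (0.00, 0.00) ✓; U.y = 0.00, S.y = 0.00 ✓; |US| = 37.90 ✓; ∠(KS, SU) = 90.00° ✓; |KS| = 10.90 ✓; bearing(K→Q) − bearing(K→S) = 56.00° ✓; |KQ| = 10.90 ✓; ∠(KQ, QP) = 90.00° ✓; |QP| = 28.30 ✗.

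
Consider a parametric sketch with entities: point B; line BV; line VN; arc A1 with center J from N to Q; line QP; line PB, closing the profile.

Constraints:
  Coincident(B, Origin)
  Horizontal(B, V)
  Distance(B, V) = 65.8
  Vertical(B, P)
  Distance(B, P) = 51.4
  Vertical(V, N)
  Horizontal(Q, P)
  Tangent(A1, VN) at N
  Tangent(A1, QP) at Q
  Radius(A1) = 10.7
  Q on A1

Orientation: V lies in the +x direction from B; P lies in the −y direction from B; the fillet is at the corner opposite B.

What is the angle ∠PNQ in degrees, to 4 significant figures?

35.76°

The virtual corner opposite B is at (65.80, -51.40). Tangency of A1 to VN means the radius JN is perpendicular to VN and A1 meets QP tangentially, so JQ is at right angles to QP, with radius 10.7, so the center J sits 10.7 in from both sides at J = (55.10, -40.70). That places the tangent points at N = (65.80, -40.70) on VN and Q = (55.10, -51.40) on QP. Then cos ∠PNQ = NP·NQ / (|NP||NQ|), giving 35.76°.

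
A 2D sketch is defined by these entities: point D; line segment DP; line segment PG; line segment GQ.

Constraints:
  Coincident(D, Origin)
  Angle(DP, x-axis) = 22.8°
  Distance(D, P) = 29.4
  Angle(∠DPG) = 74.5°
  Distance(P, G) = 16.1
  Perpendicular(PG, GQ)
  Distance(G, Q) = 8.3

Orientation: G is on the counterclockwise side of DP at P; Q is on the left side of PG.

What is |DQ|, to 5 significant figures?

21.661

∠DPG = 74.5°, so PG runs at 22.8° + (180° − 74.5°) = 128.30° from the x-axis; with |PG| = 16.1, G = P + 16.1·(cos 128.30°, sin 128.30°) = (17.124, 24.028). PG ⟂ GQ; with |GQ| = 8.3 on the left of PG, Q = G + 8.3·(-0.78478, -0.61978) = (10.611, 18.884). Then |DQ| = |Q − D| = 21.661.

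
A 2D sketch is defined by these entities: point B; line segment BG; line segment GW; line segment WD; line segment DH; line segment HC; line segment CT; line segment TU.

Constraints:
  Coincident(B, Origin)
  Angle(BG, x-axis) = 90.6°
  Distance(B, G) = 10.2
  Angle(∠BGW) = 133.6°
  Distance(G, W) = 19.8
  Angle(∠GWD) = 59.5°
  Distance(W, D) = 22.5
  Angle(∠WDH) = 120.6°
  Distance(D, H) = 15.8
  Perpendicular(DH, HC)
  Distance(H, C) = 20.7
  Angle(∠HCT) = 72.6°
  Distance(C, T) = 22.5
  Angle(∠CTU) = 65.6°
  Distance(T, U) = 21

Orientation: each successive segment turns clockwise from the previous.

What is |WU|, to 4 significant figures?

28.89

B is at the origin; BG runs at 90.6° with length 10.2, so G = (-0.1068, 10.20). ∠BGW = 133.6° gives GW at 44.20° from the x-axis; with |GW| = 19.8, W = (14.09, 24.00). ∠GWD = 59.5° gives WD at -76.30° from the x-axis; with |WD| = 22.5, D = (19.42, 2.143). ∠WDH = 120.6° gives DH at -135.7° from the x-axis; with |DH| = 15.8, H = (8.109, -8.892). The perpendicularity gives HC at right angles to DH, so HC runs at 134.3°; with |HC| = 20.7, C = (-6.348, 5.923). ∠HCT = 72.6° gives CT at 26.90° from the x-axis; with |CT| = 22.5, T = (13.72, 16.10). ∠CTU = 65.6° gives TU at -87.50° from the x-axis; with |TU| = 21.0, U = (14.63, -4.877). Then |WU| = |U − W| = 28.89.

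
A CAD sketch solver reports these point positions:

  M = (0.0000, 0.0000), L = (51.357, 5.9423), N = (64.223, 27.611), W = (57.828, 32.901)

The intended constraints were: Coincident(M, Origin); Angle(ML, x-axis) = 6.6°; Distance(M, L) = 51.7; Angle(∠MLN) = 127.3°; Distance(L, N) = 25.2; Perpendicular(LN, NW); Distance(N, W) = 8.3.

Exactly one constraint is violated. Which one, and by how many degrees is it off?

Perpendicular(LN, NW) — off by 8.90°.

M = (0.00, 0.00) ✓; ML at 6.600° ✓; |ML| = 51.70 ✓; ∠MLN = 127.3° ✓; |LN| = 25.20 ✓; ∠(LN, NW) = 81.10° ✗; |NW| = 8.299 ✓.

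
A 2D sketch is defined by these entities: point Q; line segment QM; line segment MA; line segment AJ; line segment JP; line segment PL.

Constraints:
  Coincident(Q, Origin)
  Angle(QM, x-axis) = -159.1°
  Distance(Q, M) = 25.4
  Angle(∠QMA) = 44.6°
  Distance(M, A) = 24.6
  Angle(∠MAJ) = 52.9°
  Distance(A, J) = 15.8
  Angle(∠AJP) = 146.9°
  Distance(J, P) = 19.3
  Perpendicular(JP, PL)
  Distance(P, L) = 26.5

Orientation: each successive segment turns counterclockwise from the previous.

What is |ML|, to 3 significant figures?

13.4

Q is at the origin; QM runs at -159.1° with length 25.4, so M = (-23.7, -9.06). ∠QMA = 44.6° gives MA at -23.7° from the x-axis; with |MA| = 24.6, A = (-1.20, -18.9). ∠MAJ = 52.9° gives AJ at 103° from the x-axis; with |AJ| = 15.8, J = (-4.87, -3.58). ∠AJP = 146.9° gives JP at 136° from the x-axis; with |JP| = 19.3, P = (-18.9, 9.71). JP ⟂ PL, so PL runs at -134°; with |PL| = 26.5, L = (-37.1, -9.52). Then |ML| = |L − M| = 13.4.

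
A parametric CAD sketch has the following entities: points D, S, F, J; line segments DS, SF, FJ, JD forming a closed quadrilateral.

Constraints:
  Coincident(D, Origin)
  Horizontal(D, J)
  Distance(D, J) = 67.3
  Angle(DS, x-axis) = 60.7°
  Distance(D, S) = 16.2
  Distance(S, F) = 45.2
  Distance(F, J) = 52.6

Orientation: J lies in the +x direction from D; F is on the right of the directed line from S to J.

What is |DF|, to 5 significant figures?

36.635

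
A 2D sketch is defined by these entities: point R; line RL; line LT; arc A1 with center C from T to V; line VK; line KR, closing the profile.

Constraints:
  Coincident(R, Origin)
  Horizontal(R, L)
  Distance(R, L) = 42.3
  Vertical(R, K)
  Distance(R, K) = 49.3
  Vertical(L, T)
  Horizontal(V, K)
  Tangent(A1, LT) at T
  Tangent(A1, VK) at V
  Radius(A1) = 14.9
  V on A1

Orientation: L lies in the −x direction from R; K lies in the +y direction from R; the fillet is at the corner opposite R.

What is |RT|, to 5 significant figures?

54.522

The virtual corner opposite R is at (-42.300, 49.300). Tangency of A1 to LT means the radius CT is perpendicular to LT and A1 meets VK tangentially, so CV is at right angles to VK, with radius 14.9, so the center C sits 14.9 in from both sides at C = (-27.400, 34.400). That places the tangent points at T = (-42.300, 34.400) on LT and V = (-27.400, 49.300) on VK. Then |RT| = |T − R| = 54.522.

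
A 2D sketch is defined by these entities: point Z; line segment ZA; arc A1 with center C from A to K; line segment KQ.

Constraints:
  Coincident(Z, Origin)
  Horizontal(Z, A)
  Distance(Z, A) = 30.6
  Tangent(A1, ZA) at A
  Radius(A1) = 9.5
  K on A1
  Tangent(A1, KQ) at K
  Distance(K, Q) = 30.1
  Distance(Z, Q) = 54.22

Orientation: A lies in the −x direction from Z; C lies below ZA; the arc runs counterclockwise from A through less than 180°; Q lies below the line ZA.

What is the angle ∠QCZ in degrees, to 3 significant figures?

117°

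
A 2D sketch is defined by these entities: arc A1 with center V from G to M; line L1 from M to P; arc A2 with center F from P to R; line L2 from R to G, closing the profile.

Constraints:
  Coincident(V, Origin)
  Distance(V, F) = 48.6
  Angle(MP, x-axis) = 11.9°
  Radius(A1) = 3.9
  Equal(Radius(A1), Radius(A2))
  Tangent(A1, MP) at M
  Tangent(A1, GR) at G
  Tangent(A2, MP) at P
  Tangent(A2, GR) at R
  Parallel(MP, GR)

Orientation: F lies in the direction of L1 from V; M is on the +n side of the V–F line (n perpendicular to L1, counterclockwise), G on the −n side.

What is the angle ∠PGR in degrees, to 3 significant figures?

9.12°

Tangency of A1 to both parallel lines with radius 3.9 puts M and G at V ± 3.9·n: M = (-0.804, 3.82), G = (0.804, -3.82). Equal radii place P and R the same way about F: P = F + 3.9·n = (46.8, 13.8), R = F − 3.9·n = (48.4, 6.21). Then cos ∠PGR = GP·GR / (|GP||GR|), giving 9.12°.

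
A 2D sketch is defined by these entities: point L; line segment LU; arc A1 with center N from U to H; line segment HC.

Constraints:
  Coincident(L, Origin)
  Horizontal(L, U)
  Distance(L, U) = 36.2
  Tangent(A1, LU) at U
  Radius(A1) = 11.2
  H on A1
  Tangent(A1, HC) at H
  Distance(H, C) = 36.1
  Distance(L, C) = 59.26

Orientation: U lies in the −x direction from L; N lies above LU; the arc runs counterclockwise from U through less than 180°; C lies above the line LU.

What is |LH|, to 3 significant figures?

28.8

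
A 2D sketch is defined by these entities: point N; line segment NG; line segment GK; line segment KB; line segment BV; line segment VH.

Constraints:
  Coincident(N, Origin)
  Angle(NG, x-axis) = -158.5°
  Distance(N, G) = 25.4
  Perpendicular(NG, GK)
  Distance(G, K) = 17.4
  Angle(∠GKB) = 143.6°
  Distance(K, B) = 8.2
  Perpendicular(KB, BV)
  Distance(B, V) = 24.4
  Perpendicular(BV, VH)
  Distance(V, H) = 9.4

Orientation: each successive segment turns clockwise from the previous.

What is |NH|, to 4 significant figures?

6.761

N is at the origin; NG runs at -158.5° with length 25.4, so G = (-23.63, -9.309). NG is perpendicular to GK, so GK runs at 111.5°; with |GK| = 17.4, K = (-30.01, 6.880). ∠GKB = 143.6° gives KB at 75.10° from the x-axis; with |KB| = 8.2, B = (-27.90, 14.80). KB ⟂ BV, so BV runs at -14.90°; with |BV| = 24.4, V = (-4.322, 8.530). BV ⟂ VH, so VH runs at -104.9°; with |VH| = 9.4, H = (-6.739, -0.5536). Then |NH| = |H − N| = 6.761.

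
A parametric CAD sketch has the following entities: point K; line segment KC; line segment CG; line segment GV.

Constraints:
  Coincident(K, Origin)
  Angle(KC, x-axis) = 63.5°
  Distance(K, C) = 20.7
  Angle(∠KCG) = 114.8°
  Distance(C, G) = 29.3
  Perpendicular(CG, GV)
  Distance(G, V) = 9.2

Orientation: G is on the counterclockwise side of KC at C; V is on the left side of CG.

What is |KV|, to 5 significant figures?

39.175

K is at the origin; KC runs at 63.5° with length 20.7, so C = 20.7·(cos 63.5°, sin 63.5°) = (9.2363, 18.525). ∠KCG = 114.8°, so CG runs at 63.5° + (180° − 114.8°) = 128.70° from the x-axis; with |CG| = 29.3, G = C + 29.3·(cos 128.70°, sin 128.70°) = (-9.0833, 41.392). The perpendicularity gives GV at right angles to CG; with |GV| = 9.2 on the left of CG, V = G + 9.2·(-0.78043, -0.62524) = (-16.263, 35.640). Then |KV| = |V − K| = 39.175.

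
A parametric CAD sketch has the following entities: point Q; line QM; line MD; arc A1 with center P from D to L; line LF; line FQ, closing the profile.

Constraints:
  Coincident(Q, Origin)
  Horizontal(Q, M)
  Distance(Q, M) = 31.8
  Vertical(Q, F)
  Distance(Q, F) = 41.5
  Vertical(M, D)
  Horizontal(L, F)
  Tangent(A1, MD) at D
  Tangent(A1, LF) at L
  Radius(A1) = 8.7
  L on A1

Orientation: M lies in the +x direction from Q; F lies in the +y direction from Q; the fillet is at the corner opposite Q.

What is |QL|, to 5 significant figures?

47.496

Q is at the origin; QM is horizontal with |QM| = 31.8 and M on the +x side, so M = (31.800, 0.0000). QF is vertical with |QF| = 41.5 and F on the +y side, so F = (0.0000, 41.500). The virtual corner opposite Q is at (31.800, 41.500). Tangency of A1 to MD means the radius PD is perpendicular to MD and A1 meets LF tangentially, so PL is at right angles to LF, with radius 8.7, so the center P sits 8.7 in from both sides at P = (23.100, 32.800). That places the tangent points at D = (31.800, 32.800) on MD and L = (23.100, 41.500) on LF. Then |QL| = |L − Q| = 47.496.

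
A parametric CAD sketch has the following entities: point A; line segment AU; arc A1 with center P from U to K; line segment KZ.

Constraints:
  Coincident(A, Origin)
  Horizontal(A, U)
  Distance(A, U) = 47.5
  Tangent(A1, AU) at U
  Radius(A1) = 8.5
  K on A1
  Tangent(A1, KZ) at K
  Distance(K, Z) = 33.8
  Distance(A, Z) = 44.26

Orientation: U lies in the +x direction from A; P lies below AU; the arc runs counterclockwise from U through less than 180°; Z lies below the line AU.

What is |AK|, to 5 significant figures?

40.059

Checks: |PK| = 8.500 ✓; ∠(PK, KZ) = 90.00° ✓; |KZ| = 33.80 ✓; |AZ| = 44.26 ✓.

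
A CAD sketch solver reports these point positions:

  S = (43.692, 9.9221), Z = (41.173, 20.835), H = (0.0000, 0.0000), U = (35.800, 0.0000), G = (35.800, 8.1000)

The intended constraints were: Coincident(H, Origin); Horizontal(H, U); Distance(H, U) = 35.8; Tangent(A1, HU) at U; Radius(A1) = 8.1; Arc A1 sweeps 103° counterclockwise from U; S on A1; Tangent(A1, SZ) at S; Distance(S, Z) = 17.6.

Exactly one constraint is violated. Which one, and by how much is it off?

Distance(S, Z) = 17.6 — off by 6.40.

H = (0.00, 0.00) ✓; H.y = 0.00, U.y = 0.00 ✓; |HU| = 35.80 ✓; ∠(GU, UH) = 90.00° ✓; |GU| = 8.100 ✓; bearing(G→S) − bearing(G→U) = 103.0° ✓; |GS| = 8.100 ✓; ∠(GS, SZ) = 90.00° ✓; |SZ| = 11.20 ✗.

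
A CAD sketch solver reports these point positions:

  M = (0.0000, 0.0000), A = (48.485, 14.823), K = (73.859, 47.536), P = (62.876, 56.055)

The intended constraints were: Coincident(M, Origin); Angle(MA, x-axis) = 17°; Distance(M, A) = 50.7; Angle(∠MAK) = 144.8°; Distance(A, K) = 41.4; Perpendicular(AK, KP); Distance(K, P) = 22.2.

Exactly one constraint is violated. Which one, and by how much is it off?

Distance(K, P) = 22.2 — off by 8.30.

M = (0.00, 0.00) ✓; MA at 17.00° ✓; |MA| = 50.70 ✓; ∠MAK = 144.8° ✓; |AK| = 41.40 ✓; ∠(AK, KP) = 90.00° ✓; |KP| = 13.90 ✗.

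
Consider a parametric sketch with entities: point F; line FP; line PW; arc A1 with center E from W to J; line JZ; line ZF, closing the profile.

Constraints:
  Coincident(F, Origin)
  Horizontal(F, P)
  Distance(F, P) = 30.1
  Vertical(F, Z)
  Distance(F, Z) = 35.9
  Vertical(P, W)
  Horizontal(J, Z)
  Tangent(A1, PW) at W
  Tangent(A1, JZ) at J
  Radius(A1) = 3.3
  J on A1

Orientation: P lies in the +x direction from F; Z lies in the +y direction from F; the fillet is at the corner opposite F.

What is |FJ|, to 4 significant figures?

44.80

The virtual corner opposite F is at (30.10, 35.90). Tangency of A1 to PW means the radius EW is perpendicular to PW and the tangent condition forces EJ to be normal to JZ, with radius 3.3, so the center E sits 3.3 in from both sides at E = (26.80, 32.60). That places the tangent points at W = (30.10, 32.60) on PW and J = (26.80, 35.90) on JZ. Then |FJ| = |J − F| = 44.80.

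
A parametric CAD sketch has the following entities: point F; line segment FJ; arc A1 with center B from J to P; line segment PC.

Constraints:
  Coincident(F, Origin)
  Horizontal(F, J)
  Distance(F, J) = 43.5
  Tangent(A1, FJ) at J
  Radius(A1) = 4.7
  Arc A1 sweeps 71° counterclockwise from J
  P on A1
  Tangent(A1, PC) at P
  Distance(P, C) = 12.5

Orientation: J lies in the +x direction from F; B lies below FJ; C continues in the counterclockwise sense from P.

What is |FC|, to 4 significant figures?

38.06

F is at the origin; F and J share the same y with |FJ| = 43.5 and J on the +x side, so J = (43.50, 0.000). Since A1 is tangent to FJ there, BJ ⟂ FJ, so B = J + (0, -4.7) = (43.50, -4.700). On A1, J sits at bearing 90° from B; a 71° counterclockwise sweep puts P at bearing 161°, so P = B + 4.7·(cos 161°, sin 161°) = (39.06, -3.170). The tangent condition forces BP to be normal to PC, so PC runs along (−sin 161°, cos 161°); with |PC| = 12.5, C = (34.99, -14.99). Then |FC| = |C − F| = 38.06.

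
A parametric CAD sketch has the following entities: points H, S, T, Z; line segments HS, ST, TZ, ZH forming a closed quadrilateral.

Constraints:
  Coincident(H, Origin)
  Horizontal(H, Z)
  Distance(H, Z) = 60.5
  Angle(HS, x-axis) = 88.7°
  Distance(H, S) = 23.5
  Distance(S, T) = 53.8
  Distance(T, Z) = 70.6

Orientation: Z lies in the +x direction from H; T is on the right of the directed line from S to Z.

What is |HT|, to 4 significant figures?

30.35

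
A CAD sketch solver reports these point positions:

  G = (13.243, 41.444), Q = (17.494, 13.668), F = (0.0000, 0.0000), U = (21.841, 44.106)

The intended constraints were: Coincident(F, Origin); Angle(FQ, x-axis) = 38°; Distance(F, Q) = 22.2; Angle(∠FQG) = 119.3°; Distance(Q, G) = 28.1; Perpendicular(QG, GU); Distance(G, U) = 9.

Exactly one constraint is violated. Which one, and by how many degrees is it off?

Perpendicular(QG, GU) — off by 8.50°.

F = (0.00, 0.00) ✓; FQ at 38.00° ✓; |FQ| = 22.20 ✓; ∠FQG = 119.3° ✓; |QG| = 28.10 ✓; ∠(QG, GU) = 81.50° ✗; |GU| = 9.001 ✓.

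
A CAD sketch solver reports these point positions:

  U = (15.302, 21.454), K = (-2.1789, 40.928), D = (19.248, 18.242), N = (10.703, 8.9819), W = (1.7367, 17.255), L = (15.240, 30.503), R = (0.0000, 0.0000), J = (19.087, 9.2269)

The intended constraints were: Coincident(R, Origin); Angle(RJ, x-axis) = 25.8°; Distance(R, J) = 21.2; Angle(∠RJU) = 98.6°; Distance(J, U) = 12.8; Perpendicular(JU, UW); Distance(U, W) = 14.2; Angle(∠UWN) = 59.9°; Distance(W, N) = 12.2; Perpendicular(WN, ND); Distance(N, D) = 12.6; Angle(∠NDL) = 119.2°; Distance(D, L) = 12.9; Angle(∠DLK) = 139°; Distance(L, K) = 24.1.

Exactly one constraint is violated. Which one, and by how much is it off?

Distance(L, K) = 24.1 — off by 3.80.

R = (0.00, 0.00) ✓; RJ at 25.80° ✓; |RJ| = 21.20 ✓; ∠RJU = 98.60° ✓; |JU| = 12.80 ✓; ∠(JU, UW) = 90.00° ✓; |UW| = 14.20 ✓; ∠UWN = 59.90° ✓; |WN| = 12.20 ✓; ∠(WN, ND) = 90.00° ✓; |ND| = 12.60 ✓; ∠NDL = 119.2° ✓; |DL| = 12.90 ✓; ∠DLK = 139.0° ✓; |LK| = 20.30 ✗.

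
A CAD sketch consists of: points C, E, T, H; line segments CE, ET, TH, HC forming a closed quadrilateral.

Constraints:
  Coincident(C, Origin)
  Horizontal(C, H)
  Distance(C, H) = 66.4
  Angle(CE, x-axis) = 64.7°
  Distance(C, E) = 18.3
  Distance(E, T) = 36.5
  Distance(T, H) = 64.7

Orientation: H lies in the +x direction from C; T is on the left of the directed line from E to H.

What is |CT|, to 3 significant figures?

54.8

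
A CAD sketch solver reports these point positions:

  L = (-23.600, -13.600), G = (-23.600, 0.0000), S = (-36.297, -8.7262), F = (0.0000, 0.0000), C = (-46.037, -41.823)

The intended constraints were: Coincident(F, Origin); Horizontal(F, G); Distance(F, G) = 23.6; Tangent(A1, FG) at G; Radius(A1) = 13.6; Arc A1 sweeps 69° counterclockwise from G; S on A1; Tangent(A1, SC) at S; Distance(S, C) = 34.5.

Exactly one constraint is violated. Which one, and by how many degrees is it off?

Tangent(A1, SC) at S — off by 4.60°.

F = (0.00, 0.00) ✓; F.y = 0.00, G.y = 0.00 ✓; |FG| = 23.60 ✓; ∠(LG, GF) = 90.00° ✓; |LG| = 13.60 ✓; bearing(L→S) − bearing(L→G) = 69.00° ✓; |LS| = 13.60 ✓; ∠(LS, SC) = 85.40° ✗; |SC| = 34.50 ✓.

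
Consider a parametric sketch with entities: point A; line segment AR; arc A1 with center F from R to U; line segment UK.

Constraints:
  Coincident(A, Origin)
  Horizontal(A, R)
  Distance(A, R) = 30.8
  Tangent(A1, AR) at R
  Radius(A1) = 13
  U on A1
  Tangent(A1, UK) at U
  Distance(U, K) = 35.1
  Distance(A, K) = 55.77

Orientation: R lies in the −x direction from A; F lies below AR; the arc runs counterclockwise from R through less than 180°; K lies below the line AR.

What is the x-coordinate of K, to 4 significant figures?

-24.81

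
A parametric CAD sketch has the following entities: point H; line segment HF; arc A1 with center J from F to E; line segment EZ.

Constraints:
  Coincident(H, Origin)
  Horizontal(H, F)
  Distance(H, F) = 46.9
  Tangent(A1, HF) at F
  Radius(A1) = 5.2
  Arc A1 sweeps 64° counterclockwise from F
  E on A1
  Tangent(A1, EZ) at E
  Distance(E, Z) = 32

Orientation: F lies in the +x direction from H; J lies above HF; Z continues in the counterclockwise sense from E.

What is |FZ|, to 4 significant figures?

36.79

H is at the origin; HF is horizontal with |HF| = 46.9 and F on the +x side, so F = (46.90, 0.000). Since A1 is tangent to HF there, JF ⟂ HF, so J = F + (0, 5.2) = (46.90, 5.200). On A1, F sits at bearing -90° from J; a 64° counterclockwise sweep puts E at bearing -26°, so E = J + 5.2·(cos -26°, sin -26°) = (51.57, 2.920). Tangency of A1 to EZ means the radius JE is perpendicular to EZ, so EZ runs along (−sin -26°, cos -26°); with |EZ| = 32.0, Z = (65.60, 31.68). Then |FZ| = |Z − F| = 36.79.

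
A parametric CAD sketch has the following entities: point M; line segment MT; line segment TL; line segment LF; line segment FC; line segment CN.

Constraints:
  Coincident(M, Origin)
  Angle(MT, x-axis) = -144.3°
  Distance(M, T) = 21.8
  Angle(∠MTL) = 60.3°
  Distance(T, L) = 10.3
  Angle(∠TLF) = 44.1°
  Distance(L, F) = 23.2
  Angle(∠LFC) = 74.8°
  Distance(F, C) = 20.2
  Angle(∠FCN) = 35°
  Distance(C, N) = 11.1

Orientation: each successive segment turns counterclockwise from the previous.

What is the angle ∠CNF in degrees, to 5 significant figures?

115.18°

∠LFC = 74.8° gives FC at -143.50° from the x-axis; with |FC| = 20.2, C = (-33.004, -7.4091). ∠FCN = 35.0° gives CN at 1.5000° from the x-axis; with |CN| = 11.1, N = (-21.907, -7.1185). Then cos ∠CNF = NC·NF / (|NC||NF|), giving 115.18°.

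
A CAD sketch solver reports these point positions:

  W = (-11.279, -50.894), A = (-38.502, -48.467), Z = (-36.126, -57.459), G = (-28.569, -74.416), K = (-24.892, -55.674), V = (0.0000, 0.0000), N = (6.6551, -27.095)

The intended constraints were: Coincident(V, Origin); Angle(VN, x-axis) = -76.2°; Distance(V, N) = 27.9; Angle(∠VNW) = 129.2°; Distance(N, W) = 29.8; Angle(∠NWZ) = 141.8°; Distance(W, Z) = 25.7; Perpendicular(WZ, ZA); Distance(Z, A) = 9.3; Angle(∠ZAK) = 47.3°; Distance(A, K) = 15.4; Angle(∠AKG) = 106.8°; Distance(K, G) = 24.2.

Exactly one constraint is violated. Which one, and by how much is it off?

Distance(K, G) = 24.2 — off by 5.10.

V = (0.00, 0.00) ✓; VN at -76.20° ✓; |VN| = 27.90 ✓; ∠VNW = 129.2° ✓; |NW| = 29.80 ✓; ∠NWZ = 141.8° ✓; |WZ| = 25.70 ✓; ∠(WZ, ZA) = 90.00° ✓; |ZA| = 9.301 ✓; ∠ZAK = 47.30° ✓; |AK| = 15.40 ✓; ∠AKG = 106.8° ✓; |KG| = 19.10 ✗.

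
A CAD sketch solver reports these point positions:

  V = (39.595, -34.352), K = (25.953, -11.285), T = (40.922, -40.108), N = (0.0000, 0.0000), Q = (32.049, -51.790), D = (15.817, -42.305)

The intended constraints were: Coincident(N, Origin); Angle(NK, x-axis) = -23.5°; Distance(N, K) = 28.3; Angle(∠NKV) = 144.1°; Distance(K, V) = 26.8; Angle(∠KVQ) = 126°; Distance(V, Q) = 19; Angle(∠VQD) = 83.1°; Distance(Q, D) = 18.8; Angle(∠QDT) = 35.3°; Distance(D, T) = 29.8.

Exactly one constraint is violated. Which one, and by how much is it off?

Distance(D, T) = 29.8 — off by 4.60.

N = (0.00, 0.00) ✓; NK at -23.50° ✓; |NK| = 28.30 ✓; ∠NKV = 144.1° ✓; |KV| = 26.80 ✓; ∠KVQ = 126.0° ✓; |VQ| = 19.00 ✓; ∠VQD = 83.10° ✓; |QD| = 18.80 ✓; ∠QDT = 35.30° ✓; |DT| = 25.20 ✗.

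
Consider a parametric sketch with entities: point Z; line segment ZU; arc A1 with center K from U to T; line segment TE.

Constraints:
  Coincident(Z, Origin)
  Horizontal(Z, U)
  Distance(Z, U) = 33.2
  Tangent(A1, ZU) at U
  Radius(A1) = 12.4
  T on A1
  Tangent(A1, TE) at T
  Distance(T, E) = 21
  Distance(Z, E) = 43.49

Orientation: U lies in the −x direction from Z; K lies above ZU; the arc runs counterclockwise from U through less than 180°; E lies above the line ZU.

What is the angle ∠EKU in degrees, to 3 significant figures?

161°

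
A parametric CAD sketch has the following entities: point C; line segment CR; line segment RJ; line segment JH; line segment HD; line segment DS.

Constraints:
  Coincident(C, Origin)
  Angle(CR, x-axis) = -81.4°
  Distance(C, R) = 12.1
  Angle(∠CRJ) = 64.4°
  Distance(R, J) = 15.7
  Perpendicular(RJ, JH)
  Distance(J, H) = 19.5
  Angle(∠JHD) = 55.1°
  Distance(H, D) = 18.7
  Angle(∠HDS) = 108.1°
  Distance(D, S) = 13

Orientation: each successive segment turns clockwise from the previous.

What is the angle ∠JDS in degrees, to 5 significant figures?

43.351°

C is at the origin; CR runs at -81.4° with length 12.1, so R = (1.8094, -11.964). ∠CRJ = 64.4° gives RJ at 163.00° from the x-axis; with |RJ| = 15.7, J = (-13.205, -7.3737). RJ is perpendicular to JH, so JH runs at 73.000°; with |JH| = 19.5, H = (-7.5034, 11.274). ∠JHD = 55.1° gives HD at -51.900° from the x-axis; with |HD| = 18.7, D = (4.0352, -3.4415). ∠HDS = 108.1° gives DS at -123.80° from the x-axis; with |DS| = 13.0, S = (-3.1966, -14.244). Then cos ∠JDS = DJ·DS / (|DJ||DS|), giving 43.351°.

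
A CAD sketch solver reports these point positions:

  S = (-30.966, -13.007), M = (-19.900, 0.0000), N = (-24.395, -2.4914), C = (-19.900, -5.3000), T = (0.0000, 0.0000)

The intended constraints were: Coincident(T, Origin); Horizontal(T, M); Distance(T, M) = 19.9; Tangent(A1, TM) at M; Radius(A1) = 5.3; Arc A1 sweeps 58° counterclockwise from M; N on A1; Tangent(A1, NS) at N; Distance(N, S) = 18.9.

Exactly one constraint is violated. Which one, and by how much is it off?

Distance(N, S) = 18.9 — off by 6.50.

T = (0.00, 0.00) ✓; T.y = 0.00, M.y = 0.00 ✓; |TM| = 19.90 ✓; ∠(CM, MT) = 90.00° ✓; |CM| = 5.300 ✓; bearing(C→N) − bearing(C→M) = 58.00° ✓; |CN| = 5.300 ✓; ∠(CN, NS) = 90.00° ✓; |NS| = 12.40 ✗.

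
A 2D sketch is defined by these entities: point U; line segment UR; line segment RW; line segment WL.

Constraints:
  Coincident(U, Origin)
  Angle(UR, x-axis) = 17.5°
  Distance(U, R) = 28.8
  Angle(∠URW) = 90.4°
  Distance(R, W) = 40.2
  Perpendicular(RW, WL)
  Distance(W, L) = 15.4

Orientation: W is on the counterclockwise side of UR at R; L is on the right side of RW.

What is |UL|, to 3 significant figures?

59.9

U is at the origin; UR runs at 17.5° with length 28.8, so R = 28.8·(cos 17.5°, sin 17.5°) = (27.5, 8.66). ∠URW = 90.4°, so RW runs at 17.5° + (180° − 90.4°) = 107° from the x-axis; with |RW| = 40.2, W = R + 40.2·(cos 107°, sin 107°) = (15.6, 47.1). RW is perpendicular to WL; with |WL| = 15.4 on the right of RW, L = W + 15.4·(0.956, 0.294) = (30.4, 51.6). Then |UL| = |L − U| = 59.9.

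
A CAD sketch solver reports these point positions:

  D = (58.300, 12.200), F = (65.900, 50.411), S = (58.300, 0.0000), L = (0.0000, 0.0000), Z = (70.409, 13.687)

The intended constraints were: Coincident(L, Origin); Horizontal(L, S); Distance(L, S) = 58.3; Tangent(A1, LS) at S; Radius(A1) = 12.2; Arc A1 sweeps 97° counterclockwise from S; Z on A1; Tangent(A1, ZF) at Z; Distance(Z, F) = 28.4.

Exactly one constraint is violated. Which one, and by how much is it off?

Distance(Z, F) = 28.4 — off by 8.60.

L = (0.00, 0.00) ✓; L.y = 0.00, S.y = 0.00 ✓; |LS| = 58.30 ✓; ∠(DS, SL) = 90.00° ✓; |DS| = 12.20 ✓; bearing(D→Z) − bearing(D→S) = 97.00° ✓; |DZ| = 12.20 ✓; ∠(DZ, ZF) = 90.00° ✓; |ZF| = 37.00 ✗.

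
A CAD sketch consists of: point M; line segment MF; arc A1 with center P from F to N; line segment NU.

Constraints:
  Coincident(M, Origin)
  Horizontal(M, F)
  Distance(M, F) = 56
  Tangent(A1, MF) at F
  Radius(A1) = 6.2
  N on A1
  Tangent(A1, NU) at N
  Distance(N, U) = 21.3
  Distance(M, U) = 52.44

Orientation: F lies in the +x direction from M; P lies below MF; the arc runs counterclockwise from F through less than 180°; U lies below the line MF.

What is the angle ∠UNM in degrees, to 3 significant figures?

84.1°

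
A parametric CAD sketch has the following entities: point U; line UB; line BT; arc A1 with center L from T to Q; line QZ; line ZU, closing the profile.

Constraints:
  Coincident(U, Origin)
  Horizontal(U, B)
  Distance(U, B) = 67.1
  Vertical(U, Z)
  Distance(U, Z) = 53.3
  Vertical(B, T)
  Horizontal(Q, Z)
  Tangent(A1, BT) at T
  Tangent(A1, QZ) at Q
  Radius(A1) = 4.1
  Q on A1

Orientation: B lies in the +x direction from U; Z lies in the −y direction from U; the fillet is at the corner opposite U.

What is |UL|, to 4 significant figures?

79.94

UZ is vertical with |UZ| = 53.3 and Z on the −y side, so Z = (0.000, -53.30). The virtual corner opposite U is at (67.10, -53.30). Since A1 is tangent to BT there, LT ⟂ BT and since A1 is tangent to QZ there, LQ ⟂ QZ, with radius 4.1, so the center L sits 4.1 in from both sides at L = (63.00, -49.20). Then |UL| = |L − U| = 79.94.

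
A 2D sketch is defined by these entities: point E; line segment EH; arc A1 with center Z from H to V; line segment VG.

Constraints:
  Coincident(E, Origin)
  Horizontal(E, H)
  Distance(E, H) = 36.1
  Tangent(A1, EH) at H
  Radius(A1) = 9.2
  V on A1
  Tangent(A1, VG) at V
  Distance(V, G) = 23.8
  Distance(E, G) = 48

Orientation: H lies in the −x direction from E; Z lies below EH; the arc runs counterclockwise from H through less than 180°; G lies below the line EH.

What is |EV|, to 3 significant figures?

46.3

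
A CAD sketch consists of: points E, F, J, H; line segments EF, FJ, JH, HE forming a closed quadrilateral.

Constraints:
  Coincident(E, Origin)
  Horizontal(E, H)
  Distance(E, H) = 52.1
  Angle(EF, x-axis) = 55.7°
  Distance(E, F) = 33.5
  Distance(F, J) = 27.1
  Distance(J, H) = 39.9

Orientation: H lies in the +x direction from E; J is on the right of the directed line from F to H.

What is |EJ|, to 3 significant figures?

12.3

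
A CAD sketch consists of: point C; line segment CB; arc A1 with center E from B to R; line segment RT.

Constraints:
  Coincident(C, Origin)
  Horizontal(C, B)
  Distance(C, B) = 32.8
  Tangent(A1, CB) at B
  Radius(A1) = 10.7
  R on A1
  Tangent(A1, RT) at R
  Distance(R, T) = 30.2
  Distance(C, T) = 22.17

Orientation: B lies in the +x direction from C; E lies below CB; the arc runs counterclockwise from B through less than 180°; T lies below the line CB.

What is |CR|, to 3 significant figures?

26.0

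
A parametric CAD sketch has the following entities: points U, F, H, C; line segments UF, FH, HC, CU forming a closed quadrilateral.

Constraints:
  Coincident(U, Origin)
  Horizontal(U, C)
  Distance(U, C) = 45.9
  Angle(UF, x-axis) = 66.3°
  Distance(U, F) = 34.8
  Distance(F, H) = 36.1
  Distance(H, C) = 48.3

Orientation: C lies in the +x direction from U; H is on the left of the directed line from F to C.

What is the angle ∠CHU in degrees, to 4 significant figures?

43.41°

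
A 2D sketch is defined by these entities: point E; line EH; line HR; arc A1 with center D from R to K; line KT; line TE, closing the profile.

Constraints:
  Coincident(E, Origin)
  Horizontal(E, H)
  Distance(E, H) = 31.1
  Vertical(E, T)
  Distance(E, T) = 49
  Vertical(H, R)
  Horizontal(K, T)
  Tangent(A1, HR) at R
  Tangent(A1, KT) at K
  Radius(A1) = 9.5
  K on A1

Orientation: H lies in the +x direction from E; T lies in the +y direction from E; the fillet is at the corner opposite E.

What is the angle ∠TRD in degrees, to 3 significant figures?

17.0°

E is at the origin; EH is horizontal with |EH| = 31.1 and H on the +x side, so H = (31.1, 0.00). ET is vertical with |ET| = 49.0 and T on the +y side, so T = (0.00, 49.0). The virtual corner opposite E is at (31.1, 49.0). A1 meets HR tangentially, so DR is at right angles to HR and since A1 is tangent to KT there, DK ⟂ KT, with radius 9.5, so the center D sits 9.5 in from both sides at D = (21.6, 39.5). That places the tangent points at R = (31.1, 39.5) on HR and K = (21.6, 49.0) on KT. Then cos ∠TRD = RT·RD / (|RT||RD|), giving 17.0°.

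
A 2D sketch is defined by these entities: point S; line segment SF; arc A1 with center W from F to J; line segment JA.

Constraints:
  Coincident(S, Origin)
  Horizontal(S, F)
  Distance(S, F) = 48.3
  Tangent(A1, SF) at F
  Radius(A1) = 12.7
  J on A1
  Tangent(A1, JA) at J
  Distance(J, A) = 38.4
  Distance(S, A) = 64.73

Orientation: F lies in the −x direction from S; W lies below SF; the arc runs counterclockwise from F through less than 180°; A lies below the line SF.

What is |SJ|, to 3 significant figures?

62.2

S is at the origin; SF is horizontal with |SF| = 48.3 and F on the −x side, so F = (-48.3, 0.00). Since A1 is tangent to SF there, WF ⟂ SF, so W = F + (0, -12.7) = (-48.3, -12.7). Since WJ ⟂ JA (tangency), |WA| = √(12.7² + 38.4²) = 40.4 regardless of where J sits on A1. So A lies on both circle(S, 64.73) and circle(W, 40.4); the below-SF intersection is A = (-38.6, -52.0). J is the foot of the tangent from A: J = (-59.0, -19.5).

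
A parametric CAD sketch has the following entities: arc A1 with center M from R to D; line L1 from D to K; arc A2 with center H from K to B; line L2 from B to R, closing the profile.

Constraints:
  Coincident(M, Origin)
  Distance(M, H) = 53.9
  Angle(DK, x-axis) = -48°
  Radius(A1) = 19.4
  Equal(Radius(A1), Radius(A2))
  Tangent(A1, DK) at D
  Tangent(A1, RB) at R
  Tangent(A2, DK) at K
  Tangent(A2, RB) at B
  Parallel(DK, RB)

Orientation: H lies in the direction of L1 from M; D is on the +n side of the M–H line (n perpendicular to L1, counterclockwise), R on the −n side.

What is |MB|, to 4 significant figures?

57.28

Tangency of A1 to both parallel lines with radius 19.4 puts D and R at M ± 19.4·n: D = (14.42, 12.98), R = (-14.42, -12.98). Equal radii place K and B the same way about H: K = H + 19.4·n = (50.48, -27.07), B = H − 19.4·n = (21.65, -53.04). Then |MB| = |B − M| = 57.28.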